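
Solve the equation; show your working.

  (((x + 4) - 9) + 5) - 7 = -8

Step 1. [(((x + 4) - 9) + 5) - 7 = -8] add 7: x sits inside (… - 7) ⇒ sub: ((x + 4) - 9) + 5 = -1.
Step 2. [((x + 4) - 9) + 5 = -1] +5 is outermost — subtract 5 both sides, so sub: (x + 4) - 9 = -6.
Step 3. [(x + 4) - 9 = -6] -9 is outermost — add 9 both sides ⇒ sub: x + 4 = 3.
Step 4. [x + 4 = 3] 4 comes off first (subtract 4) ⇒ sub: x = -1.

Answer: x ∈ {-1}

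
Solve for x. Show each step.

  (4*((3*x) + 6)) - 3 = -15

Step 1. [(4*((3*x) + 6)) - 3 = -15] add 3: x sits inside (… - 3), so sub: 4*((3*x) + 6) = -12.
Step 2. [4*((3*x) + 6) = -12] 4·(inner) — divide through by 4, so div: (3*x) + 6 = -3.
Step 3. [(3*x) + 6 = -3] 3 | LHS and 3 | -3: pull 3 out, so factor: x + 2 = -1.
Step 4. [x + 2 = -1] +2 is outermost — subtract 2 both sides, so sub: x = -3.

Answer: x ∈ {-3}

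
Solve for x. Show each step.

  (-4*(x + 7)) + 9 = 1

Step 1. [(-4*(x + 7)) + 9 = 1] subtract 9: x sits inside (… + 9) ⇒ sub: -4*(x + 7) = -8.
Step 2. [-4*(x + 7) = -8] divide by the outer -4, so div: x + 7 = 2.
Step 3. [x + 7 = 2] 7 comes off first (subtract 7), so sub: x = -5.

Answer: x ∈ {-5}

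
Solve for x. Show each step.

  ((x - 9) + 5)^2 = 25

Step 1. [((x - 9) + 5)^2 = 25] √ both sides: 25 ≥ 0 gives two branches. So sqrt: (x - 9) + 5 = 5 or -5.
Step 2. [(x - 9) + 5 = 5 or -5] subtract 5: x sits inside (… + 5). So sub: x - 9 = 0 or -10.
Step 3. [x - 9 = 0 or -10] peel the -9: add 9 from each side ⇒ sub: x = 9 or -1.

Answer: x ∈ {-1, 9}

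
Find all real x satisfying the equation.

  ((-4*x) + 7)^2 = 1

Step 1. [((-4*x) + 7)^2 = 1] LHS squared, RHS 1 ≥ 0: apply √ (±) ⇒ sqrt: (-4*x) + 7 = 1 or -1.
Step 2. [(-4*x) + 7 = 1 or -1] 7 comes off first (subtract 7) ⇒ sub: -4*x = -6 or -8.
Step 3. [-4*x = -6 or -8] -4·(inner) — divide through by -4, so div: x = 3/2 or 2.

Answer: x ∈ {3/2, 2}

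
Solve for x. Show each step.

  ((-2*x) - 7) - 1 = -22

Step 1. [((-2*x) - 7) - 1 = -22] peel the -1: add 1 from each side, so sub: (-2*x) - 7 = -21.
Step 2. [(-2*x) - 7 = -21] add 7: x sits inside (… - 7) ⇒ sub: -2*x = -14.
Step 3. [-2*x = -14] leading coefficient -2: divide by -2 ⇒ div: x = 7.

Answer: x ∈ {7}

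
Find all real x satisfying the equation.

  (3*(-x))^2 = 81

Step 1. [(3*(-x))^2 = 81] 81 ≥ 0, LHS is (·)² — take ±√. So sqrt: 3*(-x) = 9 or -9.
Step 2. [3*(-x) = 9 or -9] 3·(inner) — divide through by 3. So div: -x = 3 or -3.
Step 3. [-x = 3 or -3] flip signs both sides, so neg: x = -3 or 3.

Answer: x ∈ {-3, 3}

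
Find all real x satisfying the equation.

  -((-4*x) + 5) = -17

Step 1. [-((-4*x) + 5) = -17] leading − — multiply by −1 ⇒ neg: (-4*x) + 5 = 17.
Step 2. [(-4*x) + 5 = 17] subtract 5: x sits inside (… + 5). So sub: -4*x = 12.
Step 3. [-4*x = 12] -4 out front; divide by -4. So div: x = -3.

Answer: x ∈ {-3}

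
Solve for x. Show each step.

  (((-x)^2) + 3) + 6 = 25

Step 1. [(((-x)^2) + 3) + 6 = 25] peel the +6: subtract 6 from each side ⇒ sub: ((-x)^2) + 3 = 19.
Step 2. [((-x)^2) + 3 = 19] peel the +3: subtract 3 from each side, so sub: (-x)^2 = 16.
Step 3. [(-x)^2 = 16] √ both sides: 16 ≥ 0 gives two branches, so sqrt: -x = 4 or -4.
Step 4. [-x = 4 or -4] LHS negated; negate both sides. So neg: x = -4 or 4.

Answer: x ∈ {-4, 4}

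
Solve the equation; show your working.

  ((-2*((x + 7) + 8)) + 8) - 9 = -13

Step 1. [((-2*((x + 7) + 8)) + 8) - 9 = -13] peel the -9: add 9 from each side, so sub: (-2*((x + 7) + 8)) + 8 = -4.
Step 2. [(-2*((x + 7) + 8)) + 8 = -4] +8 is outermost — subtract 8 both sides, so sub: -2*((x + 7) + 8) = -12.
Step 3. [-2*((x + 7) + 8) = -12] -2 out front; divide by -2. So div: (x + 7) + 8 = 6.
Step 4. [(x + 7) + 8 = 6] peel the +8: subtract 8 from each side. So sub: x + 7 = -2.
Step 5. [x + 7 = -2] the outer +7 inverts by subtracting 7 ⇒ sub: x = -9.

Answer: x ∈ {-9}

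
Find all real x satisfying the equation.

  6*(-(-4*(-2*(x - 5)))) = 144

Step 1. [6*(-(-4*(-2*(x - 5)))) = 144] LHS = 6·(…); ÷6 both sides ⇒ div: -(-4*(-2*(x - 5))) = 24.
Step 2. [-(-4*(-2*(x - 5))) = 24] leading − — multiply by −1. So neg: -4*(-2*(x - 5)) = -24.
Step 3. [-4*(-2*(x - 5)) = -24] -4·(inner) — divide through by -4. So div: -2*(x - 5) = 6.
Step 4. [-2*(x - 5) = 6] -2 out front; divide by -2, so div: x - 5 = -3.
Step 5. [x - 5 = -3] 5 comes off first (add 5) ⇒ sub: x = 2.

Answer: x ∈ {2}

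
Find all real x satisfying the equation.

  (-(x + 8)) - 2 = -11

Step 1. [(-(x + 8)) - 2 = -11] peel the -2: add 2 from each side. So sub: -(x + 8) = -9.
Step 2. [-(x + 8) = -9] LHS negated; negate both sides ⇒ neg: x + 8 = 9.
Step 3. [x + 8 = 9] peel the +8: subtract 8 from each side, so sub: x = 1.

Answer: x ∈ {1}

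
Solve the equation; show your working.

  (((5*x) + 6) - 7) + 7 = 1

Step 1. [(((5*x) + 6) - 7) + 7 = 1] peel the +7: subtract 7 from each side, so sub: ((5*x) + 6) - 7 = -6.
Step 2. [((5*x) + 6) - 7 = -6] 7 comes off first (add 7). So sub: (5*x) + 6 = 1.
Step 3. [(5*x) + 6 = 1] +6 is outermost — subtract 6 both sides ⇒ sub: 5*x = -5.
Step 4. [5*x = -5] 5 out front; divide by 5, so div: x = -1.

Answer: x ∈ {-1}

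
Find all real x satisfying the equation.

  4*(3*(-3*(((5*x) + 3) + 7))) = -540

Step 1. [4*(3*(-3*(((5*x) + 3) + 7))) = -540] leading coefficient 4: divide by 4, so div: 3*(-3*(((5*x) + 3) + 7)) = -135.
Step 2. [3*(-3*(((5*x) + 3) + 7)) = -135] 3 out front; divide by 3, so div: -3*(((5*x) + 3) + 7) = -45.
Step 3. [-3*(((5*x) + 3) + 7) = -45] -3 out front; divide by -3. So div: ((5*x) + 3) + 7 = 15.
Step 4. [((5*x) + 3) + 7 = 15] peel the +7: subtract 7 from each side, so sub: (5*x) + 3 = 8.
Step 5. [(5*x) + 3 = 8] subtract 3: x sits inside (… + 3), so sub: 5*x = 5.
Step 6. [5*x = 5] divide by the outer 5 ⇒ div: x = 1.

Answer: x ∈ {1}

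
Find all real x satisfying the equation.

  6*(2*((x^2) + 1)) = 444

Step 1. [6*(2*((x^2) + 1)) = 444] 6·(inner) — divide through by 6. So div: 2*((x^2) + 1) = 74.
Step 2. [2*((x^2) + 1) = 74] 2·(inner) — divide through by 2 ⇒ div: (x^2) + 1 = 37.
Step 3. [(x^2) + 1 = 37] 1 comes off first (subtract 1). So sub: x^2 = 36.
Step 4. [x^2 = 36] 36 ≥ 0, LHS is (·)² — take ±√, so sqrt: x = 6 or -6.

Answer: x ∈ {-6, 6}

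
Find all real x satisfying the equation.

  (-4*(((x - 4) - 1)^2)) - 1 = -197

Step 1. [(-4*(((x - 4) - 1)^2)) - 1 = -197] -1 is outermost — add 1 both sides, so sub: -4*(((x - 4) - 1)^2) = -196.
Step 2. [-4*(((x - 4) - 1)^2) = -196] leading coefficient -4: divide by -4. So div: ((x - 4) - 1)^2 = 49.
Step 3. [((x - 4) - 1)^2 = 49] 49 ≥ 0, LHS is (·)² — take ±√ ⇒ sqrt: (x - 4) - 1 = 7 or -7.
Step 4. [(x - 4) - 1 = 7 or -7] 1 comes off first (add 1), so sub: x - 4 = 8 or -6.
Step 5. [x - 4 = 8 or -6] add 4: x sits inside (… - 4), so sub: x = 12 or -2.

Answer: x ∈ {-2, 12}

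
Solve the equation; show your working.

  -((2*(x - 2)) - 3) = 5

Step 1. [-((2*(x - 2)) - 3) = 5] LHS negated; negate both sides ⇒ neg: (2*(x - 2)) - 3 = -5.
Step 2. [(2*(x - 2)) - 3 = -5] -3 is outermost — add 3 both sides ⇒ sub: 2*(x - 2) = -2.
Step 3. [2*(x - 2) = -2] leading coefficient 2: divide by 2, so div: x - 2 = -1.
Step 4. [x - 2 = -1] the outer -2 inverts by adding 2, so sub: x = 1.

Answer: x ∈ {1}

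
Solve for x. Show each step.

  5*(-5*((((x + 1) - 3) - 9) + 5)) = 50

Step 1. [5*(-5*((((x + 1) - 3) - 9) + 5)) = 50] 5·(inner) — divide through by 5. So div: -5*((((x + 1) - 3) - 9) + 5) = 10.
Step 2. [-5*((((x + 1) - 3) - 9) + 5) = 10] -5 out front; divide by -5 ⇒ div: (((x + 1) - 3) - 9) + 5 = -2.
Step 3. [(((x + 1) - 3) - 9) + 5 = -2] 5 comes off first (subtract 5) ⇒ sub: ((x + 1) - 3) - 9 = -7.
Step 4. [((x + 1) - 3) - 9 = -7] 9 comes off first (add 9). So sub: (x + 1) - 3 = 2.
Step 5. [(x + 1) - 3 = 2] add 3: x sits inside (… - 3). So sub: x + 1 = 5.
Step 6. [x + 1 = 5] +1 is outermost — subtract 1 both sides ⇒ sub: x = 4.

Answer: x ∈ {4}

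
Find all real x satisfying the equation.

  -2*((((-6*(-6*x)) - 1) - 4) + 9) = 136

Step 1. [-2*((((-6*(-6*x)) - 1) - 4) + 9) = 136] -2 out front; divide by -2, so div: (((-6*(-6*x)) - 1) - 4) + 9 = -68.
Step 2. [(((-6*(-6*x)) - 1) - 4) + 9 = -68] the outer +9 inverts by subtracting 9, so sub: ((-6*(-6*x)) - 1) - 4 = -77.
Step 3. [((-6*(-6*x)) - 1) - 4 = -77] add 4: x sits inside (… - 4) ⇒ sub: (-6*(-6*x)) - 1 = -73.
Step 4. [(-6*(-6*x)) - 1 = -73] the outer -1 inverts by adding 1, so sub: -6*(-6*x) = -72.
Step 5. [-6*(-6*x) = -72] leading coefficient -6: divide by -6 ⇒ div: -6*x = 12.
Step 6. [-6*x = 12] LHS = -6·(…); ÷-6 both sides, so div: x = -2.

Answer: x ∈ {-2}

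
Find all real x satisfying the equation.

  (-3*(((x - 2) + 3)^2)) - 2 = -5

Step 1. [(-3*(((x - 2) + 3)^2)) - 2 = -5] peel the -2: add 2 from each side, so sub: -3*(((x - 2) + 3)^2) = -3.
Step 2. [-3*(((x - 2) + 3)^2) = -3] LHS = -3·(…); ÷-3 both sides. So div: ((x - 2) + 3)^2 = 1.
Step 3. [((x - 2) + 3)^2 = 1] 1 ≥ 0, LHS is (·)² — take ±√. So sqrt: (x - 2) + 3 = 1 or -1.
Step 4. [(x - 2) + 3 = 1 or -1] the outer +3 inverts by subtracting 3. So sub: x - 2 = -2 or -4.
Step 5. [x - 2 = -2 or -4] peel the -2: add 2 from each side, so sub: x = 0 or -2.

Answer: x ∈ {-2, 0}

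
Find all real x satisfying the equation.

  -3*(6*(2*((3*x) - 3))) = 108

Step 1. [-3*(6*(2*((3*x) - 3))) = 108] divide by the outer -3. So div: 6*(2*((3*x) - 3)) = -36.
Step 2. [6*(2*((3*x) - 3)) = -36] divide by the outer 6 ⇒ div: 2*((3*x) - 3) = -6.
Step 3. [2*((3*x) - 3) = -6] 2 out front; divide by 2, so div: (3*x) - 3 = -3.
Step 4. [(3*x) - 3 = -3] 3 | LHS and 3 | -3: pull 3 out. So factor: x - 1 = -1.
Step 5. [x - 1 = -1] the outer -1 inverts by adding 1, so sub: x = 0.

Answer: x ∈ {0}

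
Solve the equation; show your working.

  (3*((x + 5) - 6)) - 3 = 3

Step 1. [(3*((x + 5) - 6)) - 3 = 3] add 3: x sits inside (… - 3). So sub: 3*((x + 5) - 6) = 6.
Step 2. [3*((x + 5) - 6) = 6] 3 out front; divide by 3 ⇒ div: (x + 5) - 6 = 2.
Step 3. [(x + 5) - 6 = 2] 6 comes off first (add 6). So sub: x + 5 = 8.
Step 4. [x + 5 = 8] 5 comes off first (subtract 5). So sub: x = 3.

Answer: x ∈ {3}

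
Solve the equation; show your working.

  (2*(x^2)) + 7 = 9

Step 1. [(2*(x^2)) + 7 = 9] the outer +7 inverts by subtracting 7, so sub: 2*(x^2) = 2.
Step 2. [2*(x^2) = 2] 2 out front; divide by 2. So div: x^2 = 1.
Step 3. [x^2 = 1] √ both sides: 1 ≥ 0 gives two branches. So sqrt: x = 1 or -1.

Answer: x ∈ {-1, 1}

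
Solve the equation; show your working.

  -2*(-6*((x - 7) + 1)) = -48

Step 1. [-2*(-6*((x - 7) + 1)) = -48] -2·(inner) — divide through by -2, so div: -6*((x - 7) + 1) = 24.
Step 2. [-6*((x - 7) + 1) = 24] -6·(inner) — divide through by -6 ⇒ div: (x - 7) + 1 = -4.
Step 3. [(x - 7) + 1 = -4] 1 comes off first (subtract 1). So sub: x - 7 = -5.
Step 4. [x - 7 = -5] add 7: x sits inside (… - 7), so sub: x = 2.

Answer: x ∈ {2}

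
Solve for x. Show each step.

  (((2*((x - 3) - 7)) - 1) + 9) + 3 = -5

Step 1. [(((2*((x - 3) - 7)) - 1) + 9) + 3 = -5] the outer +3 inverts by subtracting 3, so sub: ((2*((x - 3) - 7)) - 1) + 9 = -8.
Step 2. [((2*((x - 3) - 7)) - 1) + 9 = -8] subtract 9: x sits inside (… + 9) ⇒ sub: (2*((x - 3) - 7)) - 1 = -17.
Step 3. [(2*((x - 3) - 7)) - 1 = -17] the outer -1 inverts by adding 1. So sub: 2*((x - 3) - 7) = -16.
Step 4. [2*((x - 3) - 7) = -16] LHS = 2·(…); ÷2 both sides ⇒ div: (x - 3) - 7 = -8.
Step 5. [(x - 3) - 7 = -8] the outer -7 inverts by adding 7, so sub: x - 3 = -1.
Step 6. [x - 3 = -1] -3 is outermost — add 3 both sides ⇒ sub: x = 2.

Answer: x ∈ {2}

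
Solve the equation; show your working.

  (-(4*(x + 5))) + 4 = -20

Step 1. [(-(4*(x + 5))) + 4 = -20] +4 is outermost — subtract 4 both sides ⇒ sub: -(4*(x + 5)) = -24.
Step 2. [-(4*(x + 5)) = -24] LHS negated; negate both sides, so neg: 4*(x + 5) = 24.
Step 3. [4*(x + 5) = 24] 4·(inner) — divide through by 4 ⇒ div: x + 5 = 6.
Step 4. [x + 5 = 6] the outer +5 inverts by subtracting 5 ⇒ sub: x = 1.

Answer: x ∈ {1}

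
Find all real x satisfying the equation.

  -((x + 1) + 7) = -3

Step 1. [-((x + 1) + 7) = -3] leading − — multiply by −1, so neg: (x + 1) + 7 = 3.
Step 2. [(x + 1) + 7 = 3] subtract 7: x sits inside (… + 7) ⇒ sub: x + 1 = -4.
Step 3. [x + 1 = -4] peel the +1: subtract 1 from each side, so sub: x = -5.

Answer: x ∈ {-5}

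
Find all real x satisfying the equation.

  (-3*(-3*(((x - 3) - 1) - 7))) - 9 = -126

Step 1. [(-3*(-3*(((x - 3) - 1) - 7))) - 9 = -126] peel the -9: add 9 from each side ⇒ sub: -3*(-3*(((x - 3) - 1) - 7)) = -117.
Step 2. [-3*(-3*(((x - 3) - 1) - 7)) = -117] -3·(inner) — divide through by -3 ⇒ div: -3*(((x - 3) - 1) - 7) = 39.
Step 3. [-3*(((x - 3) - 1) - 7) = 39] -3 out front; divide by -3. So div: ((x - 3) - 1) - 7 = -13.
Step 4. [((x - 3) - 1) - 7 = -13] the outer -7 inverts by adding 7. So sub: (x - 3) - 1 = -6.
Step 5. [(x - 3) - 1 = -6] the outer -1 inverts by adding 1. So sub: x - 3 = -5.
Step 6. [x - 3 = -5] -3 is outermost — add 3 both sides, so sub: x = -2.

Answer: x ∈ {-2}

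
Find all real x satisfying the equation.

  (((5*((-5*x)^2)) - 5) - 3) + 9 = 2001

Step 1. [(((5*((-5*x)^2)) - 5) - 3) + 9 = 2001] subtract 9: x sits inside (… + 9), so sub: ((5*((-5*x)^2)) - 5) - 3 = 1992.
Step 2. [((5*((-5*x)^2)) - 5) - 3 = 1992] the outer -3 inverts by adding 3 ⇒ sub: (5*((-5*x)^2)) - 5 = 1995.
Step 3. [(5*((-5*x)^2)) - 5 = 1995] 5 | LHS and 5 | 1995: pull 5 out ⇒ factor: ((-5*x)^2) - 1 = 399.
Step 4. [((-5*x)^2) - 1 = 399] peel the -1: add 1 from each side, so sub: (-5*x)^2 = 400.
Step 5. [(-5*x)^2 = 400] LHS squared, RHS 400 ≥ 0: apply √ (±), so sqrt: -5*x = 20 or -20.
Step 6. [-5*x = 20 or -20] leading coefficient -5: divide by -5, so div: x = -4 or 4.

Answer: x ∈ {-4, 4}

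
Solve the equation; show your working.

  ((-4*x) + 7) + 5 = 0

Step 1. [((-4*x) + 7) + 5 = 0] the outer +5 inverts by subtracting 5. So sub: (-4*x) + 7 = -5.
Step 2. [(-4*x) + 7 = -5] +7 is outermost — subtract 7 both sides, so sub: -4*x = -12.
Step 3. [-4*x = -12] leading coefficient -4: divide by -4. So div: x = 3.

Answer: x ∈ {3}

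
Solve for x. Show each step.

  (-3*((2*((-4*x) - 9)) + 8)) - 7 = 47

Step 1. [(-3*((2*((-4*x) - 9)) + 8)) - 7 = 47] the outer -7 inverts by adding 7. So sub: -3*((2*((-4*x) - 9)) + 8) = 54.
Step 2. [-3*((2*((-4*x) - 9)) + 8) = 54] -3 out front; divide by -3 ⇒ div: (2*((-4*x) - 9)) + 8 = -18.
Step 3. [(2*((-4*x) - 9)) + 8 = -18] the outer +8 inverts by subtracting 8, so sub: 2*((-4*x) - 9) = -26.
Step 4. [2*((-4*x) - 9) = -26] 2 out front; divide by 2 ⇒ div: (-4*x) - 9 = -13.
Step 5. [(-4*x) - 9 = -13] 9 comes off first (add 9). So sub: -4*x = -4.
Step 6. [-4*x = -4] LHS = -4·(…); ÷-4 both sides, so div: x = 1.

Answer: x ∈ {1}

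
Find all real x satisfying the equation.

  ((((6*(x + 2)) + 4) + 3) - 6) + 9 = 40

Step 1. [((((6*(x + 2)) + 4) + 3) - 6) + 9 = 40] peel the +9: subtract 9 from each side, so sub: (((6*(x + 2)) + 4) + 3) - 6 = 31.
Step 2. [(((6*(x + 2)) + 4) + 3) - 6 = 31] 6 comes off first (add 6), so sub: ((6*(x + 2)) + 4) + 3 = 37.
Step 3. [((6*(x + 2)) + 4) + 3 = 37] peel the +3: subtract 3 from each side, so sub: (6*(x + 2)) + 4 = 34.
Step 4. [(6*(x + 2)) + 4 = 34] subtract 4: x sits inside (… + 4) ⇒ sub: 6*(x + 2) = 30.
Step 5. [6*(x + 2) = 30] leading coefficient 6: divide by 6. So div: x + 2 = 5.
Step 6. [x + 2 = 5] the outer +2 inverts by subtracting 2 ⇒ sub: x = 3.

Answer: x ∈ {3}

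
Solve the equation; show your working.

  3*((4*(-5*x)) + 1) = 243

Step 1. [3*((4*(-5*x)) + 1) = 243] divide by the outer 3, so div: (4*(-5*x)) + 1 = 81.
Step 2. [(4*(-5*x)) + 1 = 81] peel the +1: subtract 1 from each side, so sub: 4*(-5*x) = 80.
Step 3. [4*(-5*x) = 80] 4 out front; divide by 4, so div: -5*x = 20.
Step 4. [-5*x = 20] divide by the outer -5, so div: x = -4.

Answer: x ∈ {-4}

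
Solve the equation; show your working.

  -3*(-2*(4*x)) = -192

Step 1. [-3*(-2*(4*x)) = -192] LHS = -3·(…); ÷-3 both sides. So div: -2*(4*x) = 64.
Step 2. [-2*(4*x) = 64] LHS = -2·(…); ÷-2 both sides. So div: 4*x = -32.
Step 3. [4*x = -32] divide by the outer 4. So div: x = -8.

Answer: x ∈ {-8}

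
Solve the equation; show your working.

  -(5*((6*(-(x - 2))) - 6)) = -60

Step 1. [-(5*((6*(-(x - 2))) - 6)) = -60] LHS negated; negate both sides. So neg: 5*((6*(-(x - 2))) - 6) = 60.
Step 2. [5*((6*(-(x - 2))) - 6) = 60] 5·(inner) — divide through by 5. So div: (6*(-(x - 2))) - 6 = 12.
Step 3. [(6*(-(x - 2))) - 6 = 12] 6 | LHS and 6 | 12: pull 6 out ⇒ factor: (-(x - 2)) - 1 = 2.
Step 4. [(-(x - 2)) - 1 = 2] the outer -1 inverts by adding 1, so sub: -(x - 2) = 3.
Step 5. [-(x - 2) = 3] leading − — multiply by −1 ⇒ neg: x - 2 = -3.
Step 6. [x - 2 = -3] the outer -2 inverts by adding 2. So sub: x = -1.

Answer: x ∈ {-1}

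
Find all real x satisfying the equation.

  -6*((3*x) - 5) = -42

Step 1. [-6*((3*x) - 5) = -42] leading coefficient -6: divide by -6 ⇒ div: (3*x) - 5 = 7.
Step 2. [(3*x) - 5 = 7] add 5: x sits inside (… - 5), so sub: 3*x = 12.
Step 3. [3*x = 12] 3 out front; divide by 3, so div: x = 4.

Answer: x ∈ {4}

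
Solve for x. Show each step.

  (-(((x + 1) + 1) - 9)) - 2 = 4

Step 1. [(-(((x + 1) + 1) - 9)) - 2 = 4] peel the -2: add 2 from each side, so sub: -(((x + 1) + 1) - 9) = 6.
Step 2. [-(((x + 1) + 1) - 9) = 6] flip signs both sides ⇒ neg: ((x + 1) + 1) - 9 = -6.
Step 3. [((x + 1) + 1) - 9 = -6] peel the -9: add 9 from each side ⇒ sub: (x + 1) + 1 = 3.
Step 4. [(x + 1) + 1 = 3] peel the +1: subtract 1 from each side ⇒ sub: x + 1 = 2.
Step 5. [x + 1 = 2] subtract 1: x sits inside (… + 1) ⇒ sub: x = 1.

Answer: x ∈ {1}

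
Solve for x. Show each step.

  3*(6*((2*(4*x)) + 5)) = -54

Step 1. [3*(6*((2*(4*x)) + 5)) = -54] LHS = 3·(…); ÷3 both sides ⇒ div: 6*((2*(4*x)) + 5) = -18.
Step 2. [6*((2*(4*x)) + 5) = -18] leading coefficient 6: divide by 6, so div: (2*(4*x)) + 5 = -3.
Step 3. [(2*(4*x)) + 5 = -3] the outer +5 inverts by subtracting 5 ⇒ sub: 2*(4*x) = -8.
Step 4. [2*(4*x) = -8] 2 out front; divide by 2, so div: 4*x = -4.
Step 5. [4*x = -4] LHS = 4·(…); ÷4 both sides, so div: x = -1.

Answer: x ∈ {-1}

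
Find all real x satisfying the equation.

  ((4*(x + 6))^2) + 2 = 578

Step 1. [((4*(x + 6))^2) + 2 = 578] peel the +2: subtract 2 from each side, so sub: (4*(x + 6))^2 = 576.
Step 2. [(4*(x + 6))^2 = 576] 576 ≥ 0, LHS is (·)² — take ±√ ⇒ sqrt: 4*(x + 6) = 24 or -24.
Step 3. [4*(x + 6) = 24 or -24] 4 out front; divide by 4 ⇒ div: x + 6 = 6 or -6.
Step 4. [x + 6 = 6 or -6] the outer +6 inverts by subtracting 6, so sub: x = 0 or -12.

Answer: x ∈ {-12, 0}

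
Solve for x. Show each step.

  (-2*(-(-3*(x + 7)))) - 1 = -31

Step 1. [(-2*(-(-3*(x + 7)))) - 1 = -31] 1 comes off first (add 1), so sub: -2*(-(-3*(x + 7))) = -30.
Step 2. [-2*(-(-3*(x + 7))) = -30] -2·(inner) — divide through by -2 ⇒ div: -(-3*(x + 7)) = 15.
Step 3. [-(-3*(x + 7)) = 15] leading − — multiply by −1. So neg: -3*(x + 7) = -15.
Step 4. [-3*(x + 7) = -15] -3 out front; divide by -3. So div: x + 7 = 5.
Step 5. [x + 7 = 5] peel the +7: subtract 7 from each side ⇒ sub: x = -2.

Answer: x ∈ {-2}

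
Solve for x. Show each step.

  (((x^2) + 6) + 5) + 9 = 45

Step 1. [(((x^2) + 6) + 5) + 9 = 45] +9 is outermost — subtract 9 both sides ⇒ sub: ((x^2) + 6) + 5 = 36.
Step 2. [((x^2) + 6) + 5 = 36] subtract 5: x sits inside (… + 5). So sub: (x^2) + 6 = 31.
Step 3. [(x^2) + 6 = 31] +6 is outermost — subtract 6 both sides ⇒ sub: x^2 = 25.
Step 4. [x^2 = 25] √ both sides: 25 ≥ 0 gives two branches. So sqrt: x = 5 or -5.

Answer: x ∈ {-5, 5}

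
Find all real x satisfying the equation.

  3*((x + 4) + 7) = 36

Step 1. [3*((x + 4) + 7) = 36] leading coefficient 3: divide by 3 ⇒ div: (x + 4) + 7 = 12.
Step 2. [(x + 4) + 7 = 12] 7 comes off first (subtract 7) ⇒ sub: x + 4 = 5.
Step 3. [x + 4 = 5] the outer +4 inverts by subtracting 4, so sub: x = 1.

Answer: x ∈ {1}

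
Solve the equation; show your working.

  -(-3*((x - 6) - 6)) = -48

Step 1. [-(-3*((x - 6) - 6)) = -48] flip signs both sides ⇒ neg: -3*((x - 6) - 6) = 48.
Step 2. [-3*((x - 6) - 6) = 48] leading coefficient -3: divide by -3. So div: (x - 6) - 6 = -16.
Step 3. [(x - 6) - 6 = -16] the outer -6 inverts by adding 6, so sub: x - 6 = -10.
Step 4. [x - 6 = -10] peel the -6: add 6 from each side, so sub: x = -4.

Answer: x ∈ {-4}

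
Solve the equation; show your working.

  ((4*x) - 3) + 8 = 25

Step 1. [((4*x) - 3) + 8 = 25] 8 comes off first (subtract 8), so sub: (4*x) - 3 = 17.
Step 2. [(4*x) - 3 = 17] 3 comes off first (add 3). So sub: 4*x = 20.
Step 3. [4*x = 20] 4 out front; divide by 4, so div: x = 5.

Answer: x ∈ {5}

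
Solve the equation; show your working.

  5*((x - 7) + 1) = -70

Step 1. [5*((x - 7) + 1) = -70] LHS = 5·(…); ÷5 both sides. So div: (x - 7) + 1 = -14.
Step 2. [(x - 7) + 1 = -14] subtract 1: x sits inside (… + 1). So sub: x - 7 = -15.
Step 3. [x - 7 = -15] -7 is outermost — add 7 both sides ⇒ sub: x = -8.

Answer: x ∈ {-8}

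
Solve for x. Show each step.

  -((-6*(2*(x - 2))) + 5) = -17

Step 1. [-((-6*(2*(x - 2))) + 5) = -17] leading − — multiply by −1 ⇒ neg: (-6*(2*(x - 2))) + 5 = 17.
Step 2. [(-6*(2*(x - 2))) + 5 = 17] +5 is outermost — subtract 5 both sides, so sub: -6*(2*(x - 2)) = 12.
Step 3. [-6*(2*(x - 2)) = 12] -6·(inner) — divide through by -6, so div: 2*(x - 2) = -2.
Step 4. [2*(x - 2) = -2] leading coefficient 2: divide by 2, so div: x - 2 = -1.
Step 5. [x - 2 = -1] the outer -2 inverts by adding 2, so sub: x = 1.

Answer: x ∈ {1}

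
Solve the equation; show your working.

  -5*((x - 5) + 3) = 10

Step 1. [-5*((x - 5) + 3) = 10] leading coefficient -5: divide by -5. So div: (x - 5) + 3 = -2.
Step 2. [(x - 5) + 3 = -2] +3 is outermost — subtract 3 both sides. So sub: x - 5 = -5.
Step 3. [x - 5 = -5] 5 comes off first (add 5) ⇒ sub: x = 0.

Answer: x ∈ {0}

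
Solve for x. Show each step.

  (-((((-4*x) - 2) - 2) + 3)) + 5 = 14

Step 1. [(-((((-4*x) - 2) - 2) + 3)) + 5 = 14] subtract 5: x sits inside (… + 5) ⇒ sub: -((((-4*x) - 2) - 2) + 3) = 9.
Step 2. [-((((-4*x) - 2) - 2) + 3) = 9] flip signs both sides. So neg: (((-4*x) - 2) - 2) + 3 = -9.
Step 3. [(((-4*x) - 2) - 2) + 3 = -9] subtract 3: x sits inside (… + 3), so sub: ((-4*x) - 2) - 2 = -12.
Step 4. [((-4*x) - 2) - 2 = -12] the outer -2 inverts by adding 2. So sub: (-4*x) - 2 = -10.
Step 5. [(-4*x) - 2 = -10] peel the -2: add 2 from each side, so sub: -4*x = -8.
Step 6. [-4*x = -8] leading coefficient -4: divide by -4 ⇒ div: x = 2.

Answer: x ∈ {2}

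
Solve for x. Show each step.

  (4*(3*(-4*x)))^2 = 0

Step 1. [(4*(3*(-4*x)))^2 = 0] LHS squared, RHS 0 ≥ 0: apply √ (±) ⇒ sqrt: 4*(3*(-4*x)) = 0.
Step 2. [4*(3*(-4*x)) = 0] divide by the outer 4. So div: 3*(-4*x) = 0.
Step 3. [3*(-4*x) = 0] LHS = 3·(…); ÷3 both sides. So div: -4*x = 0.
Step 4. [-4*x = 0] -4 out front; divide by -4, so div: x = 0.

Answer: x ∈ {0}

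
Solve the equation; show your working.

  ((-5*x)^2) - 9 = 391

Step 1. [((-5*x)^2) - 9 = 391] peel the -9: add 9 from each side. So sub: (-5*x)^2 = 400.
Step 2. [(-5*x)^2 = 400] LHS squared, RHS 400 ≥ 0: apply √ (±) ⇒ sqrt: -5*x = 20 or -20.
Step 3. [-5*x = 20 or -20] leading coefficient -5: divide by -5 ⇒ div: x = -4 or 4.

Answer: x ∈ {-4, 4}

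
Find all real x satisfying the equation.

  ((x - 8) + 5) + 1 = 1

Step 1. [((x - 8) + 5) + 1 = 1] +1 is outermost — subtract 1 both sides. So sub: (x - 8) + 5 = 0.
Step 2. [(x - 8) + 5 = 0] 5 comes off first (subtract 5). So sub: x - 8 = -5.
Step 3. [x - 8 = -5] 8 comes off first (add 8), so sub: x = 3.

Answer: x ∈ {3}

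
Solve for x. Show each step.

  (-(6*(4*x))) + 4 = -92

Step 1. [(-(6*(4*x))) + 4 = -92] the outer +4 inverts by subtracting 4. So sub: -(6*(4*x)) = -96.
Step 2. [-(6*(4*x)) = -96] LHS negated; negate both sides ⇒ neg: 6*(4*x) = 96.
Step 3. [6*(4*x) = 96] divide by the outer 6. So div: 4*x = 16.
Step 4. [4*x = 16] LHS = 4·(…); ÷4 both sides ⇒ div: x = 4.

Answer: x ∈ {4}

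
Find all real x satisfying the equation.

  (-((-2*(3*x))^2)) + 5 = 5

Step 1. [(-((-2*(3*x))^2)) + 5 = 5] peel the +5: subtract 5 from each side ⇒ sub: -((-2*(3*x))^2) = 0.
Step 2. [-((-2*(3*x))^2) = 0] LHS negated; negate both sides, so neg: (-2*(3*x))^2 = 0.
Step 3. [(-2*(3*x))^2 = 0] 0 ≥ 0, LHS is (·)² — take ±√ ⇒ sqrt: -2*(3*x) = 0.
Step 4. [-2*(3*x) = 0] LHS = -2·(…); ÷-2 both sides. So div: 3*x = 0.
Step 5. [3*x = 0] 3 out front; divide by 3, so div: x = 0.

Answer: x ∈ {0}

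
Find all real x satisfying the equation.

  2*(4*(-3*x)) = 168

Step 1. [2*(4*(-3*x)) = 168] 2 out front; divide by 2 ⇒ div: 4*(-3*x) = 84.
Step 2. [4*(-3*x) = 84] LHS = 4·(…); ÷4 both sides ⇒ div: -3*x = 21.
Step 3. [-3*x = 21] LHS = -3·(…); ÷-3 both sides, so div: x = -7.

Answer: x ∈ {-7}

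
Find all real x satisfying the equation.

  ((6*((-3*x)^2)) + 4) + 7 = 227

Step 1. [((6*((-3*x)^2)) + 4) + 7 = 227] +7 is outermost — subtract 7 both sides, so sub: (6*((-3*x)^2)) + 4 = 220.
Step 2. [(6*((-3*x)^2)) + 4 = 220] subtract 4: x sits inside (… + 4). So sub: 6*((-3*x)^2) = 216.
Step 3. [6*((-3*x)^2) = 216] LHS = 6·(…); ÷6 both sides ⇒ div: (-3*x)^2 = 36.
Step 4. [(-3*x)^2 = 36] LHS squared, RHS 36 ≥ 0: apply √ (±). So sqrt: -3*x = 6 or -6.
Step 5. [-3*x = 6 or -6] -3·(inner) — divide through by -3. So div: x = -2 or 2.

Answer: x ∈ {-2, 2}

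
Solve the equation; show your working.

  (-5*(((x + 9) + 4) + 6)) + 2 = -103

Step 1. [(-5*(((x + 9) + 4) + 6)) + 2 = -103] subtract 2: x sits inside (… + 2). So sub: -5*(((x + 9) + 4) + 6) = -105.
Step 2. [-5*(((x + 9) + 4) + 6) = -105] -5·(inner) — divide through by -5. So div: ((x + 9) + 4) + 6 = 21.
Step 3. [((x + 9) + 4) + 6 = 21] +6 is outermost — subtract 6 both sides ⇒ sub: (x + 9) + 4 = 15.
Step 4. [(x + 9) + 4 = 15] peel the +4: subtract 4 from each side ⇒ sub: x + 9 = 11.
Step 5. [x + 9 = 11] peel the +9: subtract 9 from each side ⇒ sub: x = 2.

Answer: x ∈ {2}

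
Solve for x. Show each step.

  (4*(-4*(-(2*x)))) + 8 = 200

Step 1. [(4*(-4*(-(2*x)))) + 8 = 200] 4 | LHS and 4 | 200: pull 4 out ⇒ factor: (-4*(-(2*x))) + 2 = 50.
Step 2. [(-4*(-(2*x))) + 2 = 50] 2 comes off first (subtract 2) ⇒ sub: -4*(-(2*x)) = 48.
Step 3. [-4*(-(2*x)) = 48] LHS = -4·(…); ÷-4 both sides, so div: -(2*x) = -12.
Step 4. [-(2*x) = -12] leading − — multiply by −1 ⇒ neg: 2*x = 12.
Step 5. [2*x = 12] 2 out front; divide by 2 ⇒ div: x = 6.

Answer: x ∈ {6}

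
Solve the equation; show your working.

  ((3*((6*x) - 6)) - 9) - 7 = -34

Step 1. [((3*((6*x) - 6)) - 9) - 7 = -34] -7 is outermost — add 7 both sides. So sub: (3*((6*x) - 6)) - 9 = -27.
Step 2. [(3*((6*x) - 6)) - 9 = -27] common factor 3 (LHS and -27) — divide through ⇒ factor: ((6*x) - 6) - 3 = -9.
Step 3. [((6*x) - 6) - 3 = -9] 3 comes off first (add 3) ⇒ sub: (6*x) - 6 = -6.
Step 4. [(6*x) - 6 = -6] common factor 6 (LHS and -6) — divide through. So factor: x - 1 = -1.
Step 5. [x - 1 = -1] the outer -1 inverts by adding 1 ⇒ sub: x = 0.

Answer: x ∈ {0}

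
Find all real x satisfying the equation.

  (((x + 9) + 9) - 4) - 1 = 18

Step 1. [(((x + 9) + 9) - 4) - 1 = 18] peel the -1: add 1 from each side ⇒ sub: ((x + 9) + 9) - 4 = 19.
Step 2. [((x + 9) + 9) - 4 = 19] add 4: x sits inside (… - 4). So sub: (x + 9) + 9 = 23.
Step 3. [(x + 9) + 9 = 23] subtract 9: x sits inside (… + 9) ⇒ sub: x + 9 = 14.
Step 4. [x + 9 = 14] the outer +9 inverts by subtracting 9 ⇒ sub: x = 5.

Answer: x ∈ {5}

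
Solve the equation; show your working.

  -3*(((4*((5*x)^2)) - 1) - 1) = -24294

Step 1. [-3*(((4*((5*x)^2)) - 1) - 1) = -24294] -3·(inner) — divide through by -3, so div: ((4*((5*x)^2)) - 1) - 1 = 8098.
Step 2. [((4*((5*x)^2)) - 1) - 1 = 8098] -1 is outermost — add 1 both sides. So sub: (4*((5*x)^2)) - 1 = 8099.
Step 3. [(4*((5*x)^2)) - 1 = 8099] -1 is outermost — add 1 both sides. So sub: 4*((5*x)^2) = 8100.
Step 4. [4*((5*x)^2) = 8100] 4·(inner) — divide through by 4 ⇒ div: (5*x)^2 = 2025.
Step 5. [(5*x)^2 = 2025] 2025 ≥ 0, LHS is (·)² — take ±√, so sqrt: 5*x = 45 or -45.
Step 6. [5*x = 45 or -45] 5·(inner) — divide through by 5 ⇒ div: x = 9 or -9.

Answer: x ∈ {-9, 9}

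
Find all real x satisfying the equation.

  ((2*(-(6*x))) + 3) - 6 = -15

Step 1. [((2*(-(6*x))) + 3) - 6 = -15] peel the -6: add 6 from each side ⇒ sub: (2*(-(6*x))) + 3 = -9.
Step 2. [(2*(-(6*x))) + 3 = -9] +3 is outermost — subtract 3 both sides, so sub: 2*(-(6*x)) = -12.
Step 3. [2*(-(6*x)) = -12] 2 out front; divide by 2. So div: -(6*x) = -6.
Step 4. [-(6*x) = -6] flip signs both sides. So neg: 6*x = 6.
Step 5. [6*x = 6] leading coefficient 6: divide by 6. So div: x = 1.

Answer: x ∈ {1}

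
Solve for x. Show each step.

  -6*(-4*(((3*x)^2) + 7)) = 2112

Step 1. [-6*(-4*(((3*x)^2) + 7)) = 2112] divide by the outer -6, so div: -4*(((3*x)^2) + 7) = -352.
Step 2. [-4*(((3*x)^2) + 7) = -352] leading coefficient -4: divide by -4 ⇒ div: ((3*x)^2) + 7 = 88.
Step 3. [((3*x)^2) + 7 = 88] +7 is outermost — subtract 7 both sides ⇒ sub: (3*x)^2 = 81.
Step 4. [(3*x)^2 = 81] √ both sides: 81 ≥ 0 gives two branches, so sqrt: 3*x = 9 or -9.
Step 5. [3*x = 9 or -9] leading coefficient 3: divide by 3, so div: x = 3 or -3.

Answer: x ∈ {-3, 3}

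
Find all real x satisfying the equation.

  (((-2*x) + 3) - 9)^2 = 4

Step 1. [(((-2*x) + 3) - 9)^2 = 4] LHS squared, RHS 4 ≥ 0: apply √ (±) ⇒ sqrt: ((-2*x) + 3) - 9 = 2 or -2.
Step 2. [((-2*x) + 3) - 9 = 2 or -2] peel the -9: add 9 from each side. So sub: (-2*x) + 3 = 11 or 7.
Step 3. [(-2*x) + 3 = 11 or 7] peel the +3: subtract 3 from each side. So sub: -2*x = 8 or 4.
Step 4. [-2*x = 8 or 4] -2·(inner) — divide through by -2, so div: x = -4 or -2.

Answer: x ∈ {-4, -2}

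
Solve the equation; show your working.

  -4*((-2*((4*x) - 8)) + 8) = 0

Step 1. [-4*((-2*((4*x) - 8)) + 8) = 0] leading coefficient -4: divide by -4. So div: (-2*((4*x) - 8)) + 8 = 0.
Step 2. [(-2*((4*x) - 8)) + 8 = 0] peel the +8: subtract 8 from each side ⇒ sub: -2*((4*x) - 8) = -8.
Step 3. [-2*((4*x) - 8) = -8] leading coefficient -2: divide by -2, so div: (4*x) - 8 = 4.
Step 4. [(4*x) - 8 = 4] the outer -8 inverts by adding 8 ⇒ sub: 4*x = 12.
Step 5. [4*x = 12] 4 out front; divide by 4 ⇒ div: x = 3.

Answer: x ∈ {3}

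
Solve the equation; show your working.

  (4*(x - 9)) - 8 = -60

Step 1. [(4*(x - 9)) - 8 = -60] common factor 4 (LHS and -60) — divide through ⇒ factor: (x - 9) - 2 = -15.
Step 2. [(x - 9) - 2 = -15] the outer -2 inverts by adding 2, so sub: x - 9 = -13.
Step 3. [x - 9 = -13] 9 comes off first (add 9), so sub: x = -4.

Answer: x ∈ {-4}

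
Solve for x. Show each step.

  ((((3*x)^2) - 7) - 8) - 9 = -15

Step 1. [((((3*x)^2) - 7) - 8) - 9 = -15] the outer -9 inverts by adding 9. So sub: (((3*x)^2) - 7) - 8 = -6.
Step 2. [(((3*x)^2) - 7) - 8 = -6] add 8: x sits inside (… - 8), so sub: ((3*x)^2) - 7 = 2.
Step 3. [((3*x)^2) - 7 = 2] peel the -7: add 7 from each side, so sub: (3*x)^2 = 9.
Step 4. [(3*x)^2 = 9] LHS squared, RHS 9 ≥ 0: apply √ (±) ⇒ sqrt: 3*x = 3 or -3.
Step 5. [3*x = 3 or -3] 3 out front; divide by 3, so div: x = 1 or -1.

Answer: x ∈ {-1, 1}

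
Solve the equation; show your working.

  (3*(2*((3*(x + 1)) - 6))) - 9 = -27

Step 1. [(3*(2*((3*(x + 1)) - 6))) - 9 = -27] 9 comes off first (add 9). So sub: 3*(2*((3*(x + 1)) - 6)) = -18.
Step 2. [3*(2*((3*(x + 1)) - 6)) = -18] leading coefficient 3: divide by 3 ⇒ div: 2*((3*(x + 1)) - 6) = -6.
Step 3. [2*((3*(x + 1)) - 6) = -6] divide by the outer 2, so div: (3*(x + 1)) - 6 = -3.
Step 4. [(3*(x + 1)) - 6 = -3] peel the -6: add 6 from each side, so sub: 3*(x + 1) = 3.
Step 5. [3*(x + 1) = 3] LHS = 3·(…); ÷3 both sides, so div: x + 1 = 1.
Step 6. [x + 1 = 1] 1 comes off first (subtract 1), so sub: x = 0.

Answer: x ∈ {0}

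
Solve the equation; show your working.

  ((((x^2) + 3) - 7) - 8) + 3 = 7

Step 1. [((((x^2) + 3) - 7) - 8) + 3 = 7] +3 is outermost — subtract 3 both sides. So sub: (((x^2) + 3) - 7) - 8 = 4.
Step 2. [(((x^2) + 3) - 7) - 8 = 4] the outer -8 inverts by adding 8 ⇒ sub: ((x^2) + 3) - 7 = 12.
Step 3. [((x^2) + 3) - 7 = 12] 7 comes off first (add 7), so sub: (x^2) + 3 = 19.
Step 4. [(x^2) + 3 = 19] 3 comes off first (subtract 3) ⇒ sub: x^2 = 16.
Step 5. [x^2 = 16] √ both sides: 16 ≥ 0 gives two branches. So sqrt: x = 4 or -4.

Answer: x ∈ {-4, 4}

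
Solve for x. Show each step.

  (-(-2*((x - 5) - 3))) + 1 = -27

Step 1. [(-(-2*((x - 5) - 3))) + 1 = -27] +1 is outermost — subtract 1 both sides, so sub: -(-2*((x - 5) - 3)) = -28.
Step 2. [-(-2*((x - 5) - 3)) = -28] flip signs both sides, so neg: -2*((x - 5) - 3) = 28.
Step 3. [-2*((x - 5) - 3) = 28] LHS = -2·(…); ÷-2 both sides, so div: (x - 5) - 3 = -14.
Step 4. [(x - 5) - 3 = -14] 3 comes off first (add 3) ⇒ sub: x - 5 = -11.
Step 5. [x - 5 = -11] add 5: x sits inside (… - 5). So sub: x = -6.

Answer: x ∈ {-6}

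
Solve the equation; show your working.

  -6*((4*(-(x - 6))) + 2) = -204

Step 1. [-6*((4*(-(x - 6))) + 2) = -204] leading coefficient -6: divide by -6, so div: (4*(-(x - 6))) + 2 = 34.
Step 2. [(4*(-(x - 6))) + 2 = 34] subtract 2: x sits inside (… + 2), so sub: 4*(-(x - 6)) = 32.
Step 3. [4*(-(x - 6)) = 32] 4·(inner) — divide through by 4, so div: -(x - 6) = 8.
Step 4. [-(x - 6) = 8] leading − — multiply by −1 ⇒ neg: x - 6 = -8.
Step 5. [x - 6 = -8] peel the -6: add 6 from each side. So sub: x = -2.

Answer: x ∈ {-2}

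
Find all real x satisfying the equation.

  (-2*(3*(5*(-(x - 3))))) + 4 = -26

Step 1. [(-2*(3*(5*(-(x - 3))))) + 4 = -26] the outer +4 inverts by subtracting 4, so sub: -2*(3*(5*(-(x - 3)))) = -30.
Step 2. [-2*(3*(5*(-(x - 3)))) = -30] divide by the outer -2. So div: 3*(5*(-(x - 3))) = 15.
Step 3. [3*(5*(-(x - 3))) = 15] LHS = 3·(…); ÷3 both sides. So div: 5*(-(x - 3)) = 5.
Step 4. [5*(-(x - 3)) = 5] divide by the outer 5, so div: -(x - 3) = 1.
Step 5. [-(x - 3) = 1] flip signs both sides. So neg: x - 3 = -1.
Step 6. [x - 3 = -1] -3 is outermost — add 3 both sides, so sub: x = 2.

Answer: x ∈ {2}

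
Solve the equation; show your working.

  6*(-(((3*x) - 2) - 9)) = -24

Step 1. [6*(-(((3*x) - 2) - 9)) = -24] 6·(inner) — divide through by 6 ⇒ div: -(((3*x) - 2) - 9) = -4.
Step 2. [-(((3*x) - 2) - 9) = -4] leading − — multiply by −1, so neg: ((3*x) - 2) - 9 = 4.
Step 3. [((3*x) - 2) - 9 = 4] 9 comes off first (add 9), so sub: (3*x) - 2 = 13.
Step 4. [(3*x) - 2 = 13] -2 is outermost — add 2 both sides, so sub: 3*x = 15.
Step 5. [3*x = 15] leading coefficient 3: divide by 3. So div: x = 5.

Answer: x ∈ {5}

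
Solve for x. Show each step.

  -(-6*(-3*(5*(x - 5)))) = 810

Step 1. [-(-6*(-3*(5*(x - 5)))) = 810] flip signs both sides ⇒ neg: -6*(-3*(5*(x - 5))) = -810.
Step 2. [-6*(-3*(5*(x - 5))) = -810] leading coefficient -6: divide by -6. So div: -3*(5*(x - 5)) = 135.
Step 3. [-3*(5*(x - 5)) = 135] leading coefficient -3: divide by -3. So div: 5*(x - 5) = -45.
Step 4. [5*(x - 5) = -45] 5 out front; divide by 5, so div: x - 5 = -9.
Step 5. [x - 5 = -9] peel the -5: add 5 from each side ⇒ sub: x = -4.

Answer: x ∈ {-4}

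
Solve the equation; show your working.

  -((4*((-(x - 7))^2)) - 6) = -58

Step 1. [-((4*((-(x - 7))^2)) - 6) = -58] leading − — multiply by −1, so neg: (4*((-(x - 7))^2)) - 6 = 58.
Step 2. [(4*((-(x - 7))^2)) - 6 = 58] add 6: x sits inside (… - 6). So sub: 4*((-(x - 7))^2) = 64.
Step 3. [4*((-(x - 7))^2) = 64] leading coefficient 4: divide by 4. So div: (-(x - 7))^2 = 16.
Step 4. [(-(x - 7))^2 = 16] 16 ≥ 0, LHS is (·)² — take ±√ ⇒ sqrt: -(x - 7) = 4 or -4.
Step 5. [-(x - 7) = 4 or -4] LHS negated; negate both sides. So neg: x - 7 = -4 or 4.
Step 6. [x - 7 = -4 or 4] -7 is outermost — add 7 both sides, so sub: x = 3 or 11.

Answer: x ∈ {3, 11}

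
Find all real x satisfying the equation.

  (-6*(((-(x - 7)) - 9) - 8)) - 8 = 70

Step 1. [(-6*(((-(x - 7)) - 9) - 8)) - 8 = 70] add 8: x sits inside (… - 8). So sub: -6*(((-(x - 7)) - 9) - 8) = 78.
Step 2. [-6*(((-(x - 7)) - 9) - 8) = 78] leading coefficient -6: divide by -6. So div: ((-(x - 7)) - 9) - 8 = -13.
Step 3. [((-(x - 7)) - 9) - 8 = -13] -8 is outermost — add 8 both sides. So sub: (-(x - 7)) - 9 = -5.
Step 4. [(-(x - 7)) - 9 = -5] 9 comes off first (add 9), so sub: -(x - 7) = 4.
Step 5. [-(x - 7) = 4] LHS negated; negate both sides, so neg: x - 7 = -4.
Step 6. [x - 7 = -4] -7 is outermost — add 7 both sides. So sub: x = 3.

Answer: x ∈ {3}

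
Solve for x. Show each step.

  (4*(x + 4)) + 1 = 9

Step 1. [(4*(x + 4)) + 1 = 9] peel the +1: subtract 1 from each side, so sub: 4*(x + 4) = 8.
Step 2. [4*(x + 4) = 8] LHS = 4·(…); ÷4 both sides. So div: x + 4 = 2.
Step 3. [x + 4 = 2] 4 comes off first (subtract 4). So sub: x = -2.

Answer: x ∈ {-2}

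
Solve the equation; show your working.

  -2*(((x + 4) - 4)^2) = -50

Step 1. [-2*(((x + 4) - 4)^2) = -50] -2·(inner) — divide through by -2 ⇒ div: ((x + 4) - 4)^2 = 25.
Step 2. [((x + 4) - 4)^2 = 25] √ both sides: 25 ≥ 0 gives two branches, so sqrt: (x + 4) - 4 = 5 or -5.
Step 3. [(x + 4) - 4 = 5 or -5] 4 comes off first (add 4) ⇒ sub: x + 4 = 9 or -1.
Step 4. [x + 4 = 9 or -1] peel the +4: subtract 4 from each side, so sub: x = 5 or -5.

Answer: x ∈ {-5, 5}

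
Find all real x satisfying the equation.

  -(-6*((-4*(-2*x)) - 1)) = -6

Step 1. [-(-6*((-4*(-2*x)) - 1)) = -6] LHS negated; negate both sides ⇒ neg: -6*((-4*(-2*x)) - 1) = 6.
Step 2. [-6*((-4*(-2*x)) - 1) = 6] divide by the outer -6, so div: (-4*(-2*x)) - 1 = -1.
Step 3. [(-4*(-2*x)) - 1 = -1] the outer -1 inverts by adding 1, so sub: -4*(-2*x) = 0.
Step 4. [-4*(-2*x) = 0] -4·(inner) — divide through by -4 ⇒ div: -2*x = 0.
Step 5. [-2*x = 0] -2 out front; divide by -2 ⇒ div: x = 0.

Answer: x ∈ {0}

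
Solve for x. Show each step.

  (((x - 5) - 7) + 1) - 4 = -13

Step 1. [(((x - 5) - 7) + 1) - 4 = -13] 4 comes off first (add 4). So sub: ((x - 5) - 7) + 1 = -9.
Step 2. [((x - 5) - 7) + 1 = -9] subtract 1: x sits inside (… + 1), so sub: (x - 5) - 7 = -10.
Step 3. [(x - 5) - 7 = -10] -7 is outermost — add 7 both sides ⇒ sub: x - 5 = -3.
Step 4. [x - 5 = -3] 5 comes off first (add 5) ⇒ sub: x = 2.

Answer: x ∈ {2}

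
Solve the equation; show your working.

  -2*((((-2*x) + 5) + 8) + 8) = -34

Step 1. [-2*((((-2*x) + 5) + 8) + 8) = -34] -2·(inner) — divide through by -2, so div: (((-2*x) + 5) + 8) + 8 = 17.
Step 2. [(((-2*x) + 5) + 8) + 8 = 17] the outer +8 inverts by subtracting 8 ⇒ sub: ((-2*x) + 5) + 8 = 9.
Step 3. [((-2*x) + 5) + 8 = 9] 8 comes off first (subtract 8), so sub: (-2*x) + 5 = 1.
Step 4. [(-2*x) + 5 = 1] the outer +5 inverts by subtracting 5, so sub: -2*x = -4.
Step 5. [-2*x = -4] leading coefficient -2: divide by -2. So div: x = 2.

Answer: x ∈ {2}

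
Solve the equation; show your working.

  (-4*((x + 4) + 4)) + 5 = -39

Step 1. [(-4*((x + 4) + 4)) + 5 = -39] 5 comes off first (subtract 5) ⇒ sub: -4*((x + 4) + 4) = -44.
Step 2. [-4*((x + 4) + 4) = -44] -4·(inner) — divide through by -4 ⇒ div: (x + 4) + 4 = 11.
Step 3. [(x + 4) + 4 = 11] the outer +4 inverts by subtracting 4, so sub: x + 4 = 7.
Step 4. [x + 4 = 7] subtract 4: x sits inside (… + 4), so sub: x = 3.

Answer: x ∈ {3}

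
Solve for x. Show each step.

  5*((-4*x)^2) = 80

Step 1. [5*((-4*x)^2) = 80] LHS = 5·(…); ÷5 both sides ⇒ div: (-4*x)^2 = 16.
Step 2. [(-4*x)^2 = 16] √ both sides: 16 ≥ 0 gives two branches, so sqrt: -4*x = 4 or -4.
Step 3. [-4*x = 4 or -4] leading coefficient -4: divide by -4 ⇒ div: x = -1 or 1.

Answer: x ∈ {-1, 1}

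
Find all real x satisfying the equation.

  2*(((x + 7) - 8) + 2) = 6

Step 1. [2*(((x + 7) - 8) + 2) = 6] 2·(inner) — divide through by 2, so div: ((x + 7) - 8) + 2 = 3.
Step 2. [((x + 7) - 8) + 2 = 3] subtract 2: x sits inside (… + 2), so sub: (x + 7) - 8 = 1.
Step 3. [(x + 7) - 8 = 1] add 8: x sits inside (… - 8). So sub: x + 7 = 9.
Step 4. [x + 7 = 9] +7 is outermost — subtract 7 both sides ⇒ sub: x = 2.

Answer: x ∈ {2}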